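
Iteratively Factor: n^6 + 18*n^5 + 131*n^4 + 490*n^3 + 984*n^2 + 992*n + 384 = (n + 1)*(n^5 + 17*n^4 + 114*n^3 + 376*n^2 + 608*n + 384) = (n + 1)*(n + 3)*(n^4 + 14*n^3 + 72*n^2 + 160*n + 128) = (n + 1)*(n + 3)*(n + 4)*(n^3 + 10*n^2 + 32*n + 32) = (n + 1)*(n + 3)*(n + 4)^2*(n^2 + 6*n + 8) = (n + 1)*(n + 3)*(n + 4)^3*(n + 2)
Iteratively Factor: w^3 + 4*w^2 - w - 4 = (w - 1)*(w^2 + 5*w + 4) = (w - 1)*(w + 4)*(w + 1)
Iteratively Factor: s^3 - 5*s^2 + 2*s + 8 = (s - 2)*(s^2 - 3*s - 4) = (s - 4)*(s - 2)*(s + 1)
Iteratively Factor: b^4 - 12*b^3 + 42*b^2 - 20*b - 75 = (b - 5)*(b^3 - 7*b^2 + 7*b + 15) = (b - 5)*(b + 1)*(b^2 - 8*b + 15) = (b - 5)^2*(b + 1)*(b - 3)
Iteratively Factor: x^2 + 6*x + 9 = (x + 3)*(x + 3)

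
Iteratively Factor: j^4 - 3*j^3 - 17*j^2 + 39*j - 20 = (j - 1)*(j^3 - 2*j^2 - 19*j + 20) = (j - 1)*(j + 4)*(j^2 - 6*j + 5) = (j - 1)^2*(j + 4)*(j - 5)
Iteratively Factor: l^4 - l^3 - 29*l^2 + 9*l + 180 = (l - 3)*(l^3 + 2*l^2 - 23*l - 60) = (l - 3)*(l + 3)*(l^2 - l - 20) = (l - 5)*(l - 3)*(l + 3)*(l + 4)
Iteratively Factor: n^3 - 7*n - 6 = (n + 1)*(n^2 - n - 6) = (n - 3)*(n + 1)*(n + 2)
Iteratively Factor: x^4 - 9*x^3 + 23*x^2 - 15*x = (x - 5)*(x^3 - 4*x^2 + 3*x) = x*(x - 5)*(x^2 - 4*x + 3) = x*(x - 5)*(x - 3)*(x - 1)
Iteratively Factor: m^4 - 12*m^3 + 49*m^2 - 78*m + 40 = (m - 5)*(m^3 - 7*m^2 + 14*m - 8) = (m - 5)*(m - 1)*(m^2 - 6*m + 8) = (m - 5)*(m - 2)*(m - 1)*(m - 4)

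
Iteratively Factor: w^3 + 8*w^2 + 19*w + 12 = (w + 4)*(w^2 + 4*w + 3) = (w + 3)*(w + 4)*(w + 1)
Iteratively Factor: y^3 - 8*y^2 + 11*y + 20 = (y - 4)*(y^2 - 4*y - 5) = (y - 4)*(y + 1)*(y - 5)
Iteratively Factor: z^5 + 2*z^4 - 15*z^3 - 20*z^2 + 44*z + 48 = (z + 2)*(z^4 - 15*z^2 + 10*z + 24) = (z - 3)*(z + 2)*(z^3 + 3*z^2 - 6*z - 8) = (z - 3)*(z - 2)*(z + 2)*(z^2 + 5*z + 4) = (z - 3)*(z - 2)*(z + 1)*(z + 2)*(z + 4)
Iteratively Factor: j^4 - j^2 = (j)*(j^3 - j) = j^2*(j^2 - 1) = j^2*(j - 1)*(j + 1)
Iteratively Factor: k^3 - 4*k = (k - 2)*(k^2 + 2*k) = (k - 2)*(k + 2)*(k)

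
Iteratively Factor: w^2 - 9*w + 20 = (w - 5)*(w - 4)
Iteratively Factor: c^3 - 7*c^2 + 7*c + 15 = (c - 3)*(c^2 - 4*c - 5) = (c - 3)*(c + 1)*(c - 5)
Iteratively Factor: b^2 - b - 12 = (b - 4)*(b + 3)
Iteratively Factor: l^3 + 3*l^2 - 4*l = (l)*(l^2 + 3*l - 4) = l*(l - 1)*(l + 4)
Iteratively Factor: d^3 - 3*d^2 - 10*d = (d + 2)*(d^2 - 5*d) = d*(d + 2)*(d - 5)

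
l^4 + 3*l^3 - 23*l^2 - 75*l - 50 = (l - 5)*(l + 1)*(l + 2)*(l + 5)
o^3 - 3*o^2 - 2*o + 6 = (o - 3)*(o - sqrt(2))*(o + sqrt(2))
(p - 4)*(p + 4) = p^2 - 16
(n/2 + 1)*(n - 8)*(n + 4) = n^3/2 - n^2 - 20*n - 32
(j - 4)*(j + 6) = j^2 + 2*j - 24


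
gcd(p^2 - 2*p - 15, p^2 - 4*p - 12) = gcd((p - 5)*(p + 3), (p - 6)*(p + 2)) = 1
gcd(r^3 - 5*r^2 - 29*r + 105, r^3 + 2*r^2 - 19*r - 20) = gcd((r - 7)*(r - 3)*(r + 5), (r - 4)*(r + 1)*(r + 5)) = r + 5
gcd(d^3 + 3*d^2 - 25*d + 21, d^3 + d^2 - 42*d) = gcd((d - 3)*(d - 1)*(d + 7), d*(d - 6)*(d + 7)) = d + 7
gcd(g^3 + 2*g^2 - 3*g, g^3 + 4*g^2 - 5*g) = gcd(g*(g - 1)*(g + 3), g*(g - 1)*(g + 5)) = g^2 - g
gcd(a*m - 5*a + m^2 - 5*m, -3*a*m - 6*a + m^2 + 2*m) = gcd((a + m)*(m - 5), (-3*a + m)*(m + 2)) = 1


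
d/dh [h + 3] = 1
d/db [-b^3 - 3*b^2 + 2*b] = -3*b^2 - 6*b + 2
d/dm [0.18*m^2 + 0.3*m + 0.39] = 0.36*m + 0.3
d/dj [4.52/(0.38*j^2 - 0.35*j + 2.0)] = (1.582 - 3.4352*j)/(0.38*j^2 - 0.35*j + 2.0)^2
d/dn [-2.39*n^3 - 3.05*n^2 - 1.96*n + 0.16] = -7.17*n^2 - 6.1*n - 1.96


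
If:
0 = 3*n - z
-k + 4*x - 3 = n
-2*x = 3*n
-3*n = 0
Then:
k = -3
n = 0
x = 0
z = 0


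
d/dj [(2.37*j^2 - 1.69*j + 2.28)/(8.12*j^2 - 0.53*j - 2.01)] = (12.4667*j^2 - 46.5546*j + 4.6053)/(65.9344*j^4 - 8.6072*j^3 - 32.3615*j^2 + 2.1306*j + 4.0401)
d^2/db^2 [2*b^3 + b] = 12*b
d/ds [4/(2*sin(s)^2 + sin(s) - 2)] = -4*(4*sin(s) + 1)*cos(s)/(-sin(s) + cos(2*s) + 1)^2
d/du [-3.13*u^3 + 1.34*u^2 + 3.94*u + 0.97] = -9.39*u^2 + 2.68*u + 3.94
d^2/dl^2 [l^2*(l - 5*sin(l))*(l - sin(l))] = 6*l^3*sin(l) - 36*l^2*cos(l) + 10*l^2*cos(2*l) + 12*l^2 - 36*l*sin(l) + 20*l*sin(2*l) - 5*cos(2*l) + 5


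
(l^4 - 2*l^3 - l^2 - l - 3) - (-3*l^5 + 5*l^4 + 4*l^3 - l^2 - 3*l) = 3*l^5 - 4*l^4 - 6*l^3 + 2*l - 3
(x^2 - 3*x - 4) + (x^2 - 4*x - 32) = 2*x^2 - 7*x - 36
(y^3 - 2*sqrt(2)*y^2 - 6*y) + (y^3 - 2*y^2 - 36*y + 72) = 2*y^3 - 2*sqrt(2)*y^2 - 2*y^2 - 42*y + 72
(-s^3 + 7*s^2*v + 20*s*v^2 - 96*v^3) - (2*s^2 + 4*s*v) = -s^3 + 7*s^2*v - 2*s^2 + 20*s*v^2 - 4*s*v - 96*v^3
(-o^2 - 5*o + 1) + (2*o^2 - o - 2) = o^2 - 6*o - 1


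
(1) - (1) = 0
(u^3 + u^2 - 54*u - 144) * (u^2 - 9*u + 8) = u^5 - 8*u^4 - 55*u^3 + 350*u^2 + 864*u - 1152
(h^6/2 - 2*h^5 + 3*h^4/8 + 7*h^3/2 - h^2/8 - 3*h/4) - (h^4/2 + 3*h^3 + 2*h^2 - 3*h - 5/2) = h^6/2 - 2*h^5 - h^4/8 + h^3/2 - 17*h^2/8 + 9*h/4 + 5/2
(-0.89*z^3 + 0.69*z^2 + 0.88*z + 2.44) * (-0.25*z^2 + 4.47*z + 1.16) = 0.2225*z^5 - 4.1508*z^4 + 1.8319*z^3 + 4.124*z^2 + 11.9276*z + 2.8304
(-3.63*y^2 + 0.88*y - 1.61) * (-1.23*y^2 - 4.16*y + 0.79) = 4.4649*y^4 + 14.0184*y^3 - 4.5482*y^2 + 7.3928*y - 1.2719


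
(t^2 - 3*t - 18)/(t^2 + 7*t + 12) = (t - 6)/(t + 4)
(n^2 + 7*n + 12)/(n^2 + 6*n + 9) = (n + 4)/(n + 3)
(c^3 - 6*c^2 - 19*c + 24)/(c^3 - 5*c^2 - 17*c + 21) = (c - 8)/(c - 7)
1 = 1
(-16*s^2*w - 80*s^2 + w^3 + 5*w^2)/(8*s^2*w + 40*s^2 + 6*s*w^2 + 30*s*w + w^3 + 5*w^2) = (-4*s + w)/(2*s + w)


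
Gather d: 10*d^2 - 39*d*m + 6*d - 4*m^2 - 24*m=10*d^2 + d*(6 - 39*m) - 4*m^2 - 24*m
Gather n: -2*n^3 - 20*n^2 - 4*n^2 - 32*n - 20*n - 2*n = -2*n^3 - 24*n^2 - 54*n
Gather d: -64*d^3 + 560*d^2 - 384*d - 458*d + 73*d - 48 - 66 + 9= -64*d^3 + 560*d^2 - 769*d - 105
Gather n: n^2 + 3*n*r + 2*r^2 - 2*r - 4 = n^2 + 3*n*r + 2*r^2 - 2*r - 4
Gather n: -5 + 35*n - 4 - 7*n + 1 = 28*n - 8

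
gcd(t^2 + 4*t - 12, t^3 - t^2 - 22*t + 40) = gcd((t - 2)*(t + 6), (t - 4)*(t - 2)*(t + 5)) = t - 2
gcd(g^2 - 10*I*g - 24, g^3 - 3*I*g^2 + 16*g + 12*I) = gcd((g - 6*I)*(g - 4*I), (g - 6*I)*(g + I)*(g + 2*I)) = g - 6*I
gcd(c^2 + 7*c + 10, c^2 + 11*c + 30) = c + 5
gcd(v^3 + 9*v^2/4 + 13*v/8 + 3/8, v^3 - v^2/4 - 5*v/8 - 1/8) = v + 1/2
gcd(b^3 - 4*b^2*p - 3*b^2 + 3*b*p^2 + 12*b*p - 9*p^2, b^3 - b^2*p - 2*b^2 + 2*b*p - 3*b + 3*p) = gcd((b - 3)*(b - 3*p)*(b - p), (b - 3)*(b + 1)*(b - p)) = -b^2 + b*p + 3*b - 3*p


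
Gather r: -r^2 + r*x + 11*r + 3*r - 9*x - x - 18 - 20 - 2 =-r^2 + r*(x + 14) - 10*x - 40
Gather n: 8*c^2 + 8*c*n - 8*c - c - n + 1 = 8*c^2 - 9*c + n*(8*c - 1) + 1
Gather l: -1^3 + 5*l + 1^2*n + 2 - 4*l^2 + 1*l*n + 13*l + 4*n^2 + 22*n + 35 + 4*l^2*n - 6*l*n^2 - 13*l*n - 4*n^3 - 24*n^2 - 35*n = l^2*(4*n - 4) + l*(-6*n^2 - 12*n + 18) - 4*n^3 - 20*n^2 - 12*n + 36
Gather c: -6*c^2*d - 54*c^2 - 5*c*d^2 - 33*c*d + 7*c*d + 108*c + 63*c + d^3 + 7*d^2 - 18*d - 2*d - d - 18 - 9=c^2*(-6*d - 54) + c*(-5*d^2 - 26*d + 171) + d^3 + 7*d^2 - 21*d - 27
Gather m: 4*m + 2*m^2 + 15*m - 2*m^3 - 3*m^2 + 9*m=-2*m^3 - m^2 + 28*m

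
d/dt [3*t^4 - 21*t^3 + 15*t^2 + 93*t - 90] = 12*t^3 - 63*t^2 + 30*t + 93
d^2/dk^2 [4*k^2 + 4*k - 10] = 8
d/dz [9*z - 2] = 9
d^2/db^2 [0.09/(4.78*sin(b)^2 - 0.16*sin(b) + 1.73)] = (-8.225424*sin(b)^4 + 0.206496*sin(b)^3 + 15.312816*sin(b)^2 - 0.437904*sin(b) - 1.483884)/(4.78*sin(b)^2 - 0.16*sin(b) + 1.73)^3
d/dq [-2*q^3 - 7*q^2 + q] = -6*q^2 - 14*q + 1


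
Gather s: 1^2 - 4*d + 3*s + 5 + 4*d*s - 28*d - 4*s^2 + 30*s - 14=-32*d - 4*s^2 + s*(4*d + 33) - 8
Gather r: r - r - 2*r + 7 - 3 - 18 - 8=-2*r - 22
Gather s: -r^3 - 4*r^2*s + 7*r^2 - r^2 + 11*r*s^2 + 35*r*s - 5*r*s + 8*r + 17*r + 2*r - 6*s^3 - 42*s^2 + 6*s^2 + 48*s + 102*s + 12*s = -r^3 + 6*r^2 + 27*r - 6*s^3 + s^2*(11*r - 36) + s*(-4*r^2 + 30*r + 162)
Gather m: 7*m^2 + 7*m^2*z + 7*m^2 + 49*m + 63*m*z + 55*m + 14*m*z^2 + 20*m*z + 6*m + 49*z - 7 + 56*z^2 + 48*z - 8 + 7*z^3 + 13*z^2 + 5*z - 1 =m^2*(7*z + 14) + m*(14*z^2 + 83*z + 110) + 7*z^3 + 69*z^2 + 102*z - 16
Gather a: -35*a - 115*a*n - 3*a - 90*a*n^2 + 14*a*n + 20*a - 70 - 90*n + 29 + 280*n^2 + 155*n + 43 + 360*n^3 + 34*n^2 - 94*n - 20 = a*(-90*n^2 - 101*n - 18) + 360*n^3 + 314*n^2 - 29*n - 18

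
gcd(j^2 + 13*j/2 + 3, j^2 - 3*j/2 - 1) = j + 1/2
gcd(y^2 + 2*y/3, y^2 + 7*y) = y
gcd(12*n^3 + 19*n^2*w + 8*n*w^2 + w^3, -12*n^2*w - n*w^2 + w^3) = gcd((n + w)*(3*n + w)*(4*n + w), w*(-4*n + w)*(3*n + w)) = 3*n + w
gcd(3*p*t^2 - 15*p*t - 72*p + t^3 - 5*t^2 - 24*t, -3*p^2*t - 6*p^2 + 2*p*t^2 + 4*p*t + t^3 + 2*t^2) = 3*p + t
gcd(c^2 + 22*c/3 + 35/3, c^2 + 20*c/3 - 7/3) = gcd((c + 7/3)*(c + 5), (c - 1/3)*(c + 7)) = 1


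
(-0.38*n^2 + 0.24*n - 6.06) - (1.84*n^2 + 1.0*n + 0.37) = -2.22*n^2 - 0.76*n - 6.43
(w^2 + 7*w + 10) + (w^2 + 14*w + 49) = 2*w^2 + 21*w + 59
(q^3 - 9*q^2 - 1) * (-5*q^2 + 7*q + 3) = -5*q^5 + 52*q^4 - 60*q^3 - 22*q^2 - 7*q - 3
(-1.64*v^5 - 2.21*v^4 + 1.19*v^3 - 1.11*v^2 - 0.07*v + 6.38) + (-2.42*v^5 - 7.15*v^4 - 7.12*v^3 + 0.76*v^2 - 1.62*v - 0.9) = -4.06*v^5 - 9.36*v^4 - 5.93*v^3 - 0.35*v^2 - 1.69*v + 5.48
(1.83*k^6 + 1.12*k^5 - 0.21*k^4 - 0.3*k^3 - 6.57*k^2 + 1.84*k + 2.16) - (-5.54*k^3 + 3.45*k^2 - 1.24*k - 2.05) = 1.83*k^6 + 1.12*k^5 - 0.21*k^4 + 5.24*k^3 - 10.02*k^2 + 3.08*k + 4.21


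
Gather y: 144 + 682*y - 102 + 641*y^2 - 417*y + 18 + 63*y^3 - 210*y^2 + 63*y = 63*y^3 + 431*y^2 + 328*y + 60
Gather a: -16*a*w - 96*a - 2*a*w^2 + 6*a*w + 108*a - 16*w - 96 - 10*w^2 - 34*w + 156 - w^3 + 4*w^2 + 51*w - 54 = a*(-2*w^2 - 10*w + 12) - w^3 - 6*w^2 + w + 6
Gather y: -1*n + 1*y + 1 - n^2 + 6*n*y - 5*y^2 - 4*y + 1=-n^2 - n - 5*y^2 + y*(6*n - 3) + 2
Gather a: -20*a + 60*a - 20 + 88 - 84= 40*a - 16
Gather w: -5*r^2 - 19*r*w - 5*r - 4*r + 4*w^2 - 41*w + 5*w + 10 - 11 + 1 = -5*r^2 - 9*r + 4*w^2 + w*(-19*r - 36)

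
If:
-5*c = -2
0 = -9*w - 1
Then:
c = 2/5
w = -1/9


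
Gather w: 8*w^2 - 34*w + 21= 8*w^2 - 34*w + 21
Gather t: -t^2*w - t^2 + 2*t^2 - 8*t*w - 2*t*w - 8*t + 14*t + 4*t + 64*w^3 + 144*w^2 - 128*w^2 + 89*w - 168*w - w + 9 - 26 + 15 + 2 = t^2*(1 - w) + t*(10 - 10*w) + 64*w^3 + 16*w^2 - 80*w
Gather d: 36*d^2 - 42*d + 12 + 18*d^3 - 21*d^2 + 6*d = 18*d^3 + 15*d^2 - 36*d + 12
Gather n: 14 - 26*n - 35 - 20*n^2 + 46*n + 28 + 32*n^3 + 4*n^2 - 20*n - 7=32*n^3 - 16*n^2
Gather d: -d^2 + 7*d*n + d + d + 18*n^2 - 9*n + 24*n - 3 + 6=-d^2 + d*(7*n + 2) + 18*n^2 + 15*n + 3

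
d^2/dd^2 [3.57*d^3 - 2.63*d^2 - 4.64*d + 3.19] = 21.42*d - 5.26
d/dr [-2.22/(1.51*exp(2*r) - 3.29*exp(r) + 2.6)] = (6.7044*exp(r) - 7.3038)*exp(r)/(1.51*exp(2*r) - 3.29*exp(r) + 2.6)^2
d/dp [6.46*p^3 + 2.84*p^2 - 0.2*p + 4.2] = 19.38*p^2 + 5.68*p - 0.2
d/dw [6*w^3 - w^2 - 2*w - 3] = 18*w^2 - 2*w - 2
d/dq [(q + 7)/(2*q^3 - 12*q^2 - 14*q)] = (-q*(-q^2 + 6*q + 7) + (q + 7)*(-3*q^2 + 12*q + 7))/(2*q^2*(-q^2 + 6*q + 7)^2)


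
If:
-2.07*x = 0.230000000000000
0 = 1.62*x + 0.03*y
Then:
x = -0.11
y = 6.00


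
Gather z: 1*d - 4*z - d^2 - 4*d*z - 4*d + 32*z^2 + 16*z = -d^2 - 3*d + 32*z^2 + z*(12 - 4*d)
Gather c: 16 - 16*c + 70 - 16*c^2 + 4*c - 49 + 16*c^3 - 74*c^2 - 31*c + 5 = 16*c^3 - 90*c^2 - 43*c + 42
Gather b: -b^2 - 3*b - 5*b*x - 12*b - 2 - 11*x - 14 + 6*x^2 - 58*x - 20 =-b^2 + b*(-5*x - 15) + 6*x^2 - 69*x - 36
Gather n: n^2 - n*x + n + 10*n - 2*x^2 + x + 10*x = n^2 + n*(11 - x) - 2*x^2 + 11*x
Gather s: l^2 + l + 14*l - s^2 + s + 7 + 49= l^2 + 15*l - s^2 + s + 56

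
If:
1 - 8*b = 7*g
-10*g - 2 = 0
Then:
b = 3/10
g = -1/5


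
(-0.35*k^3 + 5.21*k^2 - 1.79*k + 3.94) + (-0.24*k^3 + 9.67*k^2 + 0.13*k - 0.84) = -0.59*k^3 + 14.88*k^2 - 1.66*k + 3.1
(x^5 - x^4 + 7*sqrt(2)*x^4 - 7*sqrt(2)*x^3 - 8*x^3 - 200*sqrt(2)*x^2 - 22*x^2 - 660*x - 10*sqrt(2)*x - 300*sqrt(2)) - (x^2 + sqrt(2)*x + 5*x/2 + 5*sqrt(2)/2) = x^5 - x^4 + 7*sqrt(2)*x^4 - 7*sqrt(2)*x^3 - 8*x^3 - 200*sqrt(2)*x^2 - 23*x^2 - 1325*x/2 - 11*sqrt(2)*x - 605*sqrt(2)/2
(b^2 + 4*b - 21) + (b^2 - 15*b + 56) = 2*b^2 - 11*b + 35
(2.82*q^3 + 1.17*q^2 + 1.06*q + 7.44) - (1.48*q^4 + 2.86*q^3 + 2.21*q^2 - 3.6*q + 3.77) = -1.48*q^4 - 0.04*q^3 - 1.04*q^2 + 4.66*q + 3.67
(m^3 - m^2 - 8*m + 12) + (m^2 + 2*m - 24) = m^3 - 6*m - 12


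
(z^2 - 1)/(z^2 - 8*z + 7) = (z + 1)/(z - 7)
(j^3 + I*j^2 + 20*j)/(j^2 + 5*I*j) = j - 4*I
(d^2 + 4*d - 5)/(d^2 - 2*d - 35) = (d - 1)/(d - 7)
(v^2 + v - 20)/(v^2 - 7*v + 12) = (v + 5)/(v - 3)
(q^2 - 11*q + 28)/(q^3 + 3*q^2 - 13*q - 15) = (q^2 - 11*q + 28)/(q^3 + 3*q^2 - 13*q - 15)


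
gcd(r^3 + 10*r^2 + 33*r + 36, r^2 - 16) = r + 4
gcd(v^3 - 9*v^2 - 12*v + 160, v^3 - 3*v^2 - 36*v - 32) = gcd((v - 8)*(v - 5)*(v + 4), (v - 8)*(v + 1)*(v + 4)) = v^2 - 4*v - 32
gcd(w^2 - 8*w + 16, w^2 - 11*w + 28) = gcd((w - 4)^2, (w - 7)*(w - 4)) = w - 4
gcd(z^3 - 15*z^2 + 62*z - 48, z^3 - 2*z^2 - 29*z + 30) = z^2 - 7*z + 6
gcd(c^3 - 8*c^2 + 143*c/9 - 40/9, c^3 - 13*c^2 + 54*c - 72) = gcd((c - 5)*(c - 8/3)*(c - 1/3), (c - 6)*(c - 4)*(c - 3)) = 1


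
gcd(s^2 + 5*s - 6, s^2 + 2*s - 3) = s - 1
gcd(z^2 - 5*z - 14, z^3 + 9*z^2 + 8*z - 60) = 1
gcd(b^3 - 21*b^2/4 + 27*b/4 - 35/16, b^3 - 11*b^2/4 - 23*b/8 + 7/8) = b - 7/2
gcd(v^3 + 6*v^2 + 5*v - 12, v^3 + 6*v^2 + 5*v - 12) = v^3 + 6*v^2 + 5*v - 12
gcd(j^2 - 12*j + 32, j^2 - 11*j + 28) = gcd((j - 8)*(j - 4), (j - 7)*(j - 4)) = j - 4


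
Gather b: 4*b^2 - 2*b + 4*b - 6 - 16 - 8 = 4*b^2 + 2*b - 30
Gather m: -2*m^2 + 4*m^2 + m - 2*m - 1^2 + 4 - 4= 2*m^2 - m - 1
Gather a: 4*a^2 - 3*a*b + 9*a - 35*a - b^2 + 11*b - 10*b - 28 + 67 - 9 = 4*a^2 + a*(-3*b - 26) - b^2 + b + 30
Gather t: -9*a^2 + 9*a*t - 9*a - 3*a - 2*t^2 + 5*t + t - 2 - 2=-9*a^2 - 12*a - 2*t^2 + t*(9*a + 6) - 4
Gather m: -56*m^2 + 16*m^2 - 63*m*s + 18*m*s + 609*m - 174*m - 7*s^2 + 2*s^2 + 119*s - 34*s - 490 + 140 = -40*m^2 + m*(435 - 45*s) - 5*s^2 + 85*s - 350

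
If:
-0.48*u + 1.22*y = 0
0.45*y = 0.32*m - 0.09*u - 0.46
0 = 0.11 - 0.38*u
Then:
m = 1.68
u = 0.29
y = 0.11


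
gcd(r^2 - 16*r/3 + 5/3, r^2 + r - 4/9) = r - 1/3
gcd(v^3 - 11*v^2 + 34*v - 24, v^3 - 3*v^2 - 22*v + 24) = v^2 - 7*v + 6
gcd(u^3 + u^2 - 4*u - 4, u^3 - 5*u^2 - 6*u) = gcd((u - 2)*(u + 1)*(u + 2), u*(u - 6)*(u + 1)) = u + 1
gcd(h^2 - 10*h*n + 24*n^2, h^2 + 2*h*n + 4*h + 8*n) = 1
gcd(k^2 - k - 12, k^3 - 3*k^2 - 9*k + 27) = k + 3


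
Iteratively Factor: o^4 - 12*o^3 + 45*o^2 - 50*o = (o)*(o^3 - 12*o^2 + 45*o - 50) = o*(o - 5)*(o^2 - 7*o + 10) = o*(o - 5)*(o - 2)*(o - 5)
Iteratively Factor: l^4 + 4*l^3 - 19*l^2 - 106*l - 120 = (l + 3)*(l^3 + l^2 - 22*l - 40) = (l + 3)*(l + 4)*(l^2 - 3*l - 10) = (l - 5)*(l + 3)*(l + 4)*(l + 2)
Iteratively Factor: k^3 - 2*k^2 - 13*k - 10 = (k + 1)*(k^2 - 3*k - 10) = (k - 5)*(k + 1)*(k + 2)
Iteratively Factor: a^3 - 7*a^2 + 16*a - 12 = (a - 3)*(a^2 - 4*a + 4) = (a - 3)*(a - 2)*(a - 2)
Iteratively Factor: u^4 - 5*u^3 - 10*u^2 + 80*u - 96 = (u - 4)*(u^3 - u^2 - 14*u + 24) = (u - 4)*(u - 2)*(u^2 + u - 12) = (u - 4)*(u - 3)*(u - 2)*(u + 4)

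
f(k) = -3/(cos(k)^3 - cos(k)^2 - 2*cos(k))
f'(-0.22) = -0.18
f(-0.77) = 1.90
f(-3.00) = -101.27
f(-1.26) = 4.43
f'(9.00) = -51.46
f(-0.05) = 1.50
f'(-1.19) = -9.41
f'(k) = -3*(3*sin(k)*cos(k)^2 - 2*sin(k)*cos(k) - 2*sin(k))/(cos(k)^3 - cos(k)^2 - 2*cos(k))^2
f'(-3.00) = 1408.88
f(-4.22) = -4.87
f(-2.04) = -4.94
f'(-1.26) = -14.55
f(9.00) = -12.73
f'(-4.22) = 2.67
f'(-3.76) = -15.63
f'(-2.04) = -3.50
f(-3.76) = -7.06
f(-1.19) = 3.61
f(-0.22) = 1.52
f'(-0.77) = -1.58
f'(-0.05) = -0.04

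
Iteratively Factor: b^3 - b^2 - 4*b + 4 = (b - 2)*(b^2 + b - 2) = (b - 2)*(b - 1)*(b + 2)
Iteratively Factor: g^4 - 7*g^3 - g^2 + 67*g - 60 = (g - 1)*(g^3 - 6*g^2 - 7*g + 60) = (g - 5)*(g - 1)*(g^2 - g - 12) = (g - 5)*(g - 1)*(g + 3)*(g - 4)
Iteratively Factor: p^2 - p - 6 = (p - 3)*(p + 2)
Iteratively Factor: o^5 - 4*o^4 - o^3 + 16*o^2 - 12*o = (o - 1)*(o^4 - 3*o^3 - 4*o^2 + 12*o) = (o - 1)*(o + 2)*(o^3 - 5*o^2 + 6*o) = (o - 2)*(o - 1)*(o + 2)*(o^2 - 3*o) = o*(o - 2)*(o - 1)*(o + 2)*(o - 3)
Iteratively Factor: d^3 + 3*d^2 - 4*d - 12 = (d - 2)*(d^2 + 5*d + 6) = (d - 2)*(d + 3)*(d + 2)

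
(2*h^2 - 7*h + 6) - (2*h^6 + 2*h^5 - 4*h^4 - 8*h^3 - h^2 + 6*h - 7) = -2*h^6 - 2*h^5 + 4*h^4 + 8*h^3 + 3*h^2 - 13*h + 13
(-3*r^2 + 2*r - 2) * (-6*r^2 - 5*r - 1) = 18*r^4 + 3*r^3 + 5*r^2 + 8*r + 2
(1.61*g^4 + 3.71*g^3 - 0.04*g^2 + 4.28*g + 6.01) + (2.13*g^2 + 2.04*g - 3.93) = 1.61*g^4 + 3.71*g^3 + 2.09*g^2 + 6.32*g + 2.08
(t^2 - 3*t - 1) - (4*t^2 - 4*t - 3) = -3*t^2 + t + 2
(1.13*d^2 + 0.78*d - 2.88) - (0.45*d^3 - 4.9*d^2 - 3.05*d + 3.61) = -0.45*d^3 + 6.03*d^2 + 3.83*d - 6.49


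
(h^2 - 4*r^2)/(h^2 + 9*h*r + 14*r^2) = (h - 2*r)/(h + 7*r)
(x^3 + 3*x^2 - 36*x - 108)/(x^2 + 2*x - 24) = (x^2 - 3*x - 18)/(x - 4)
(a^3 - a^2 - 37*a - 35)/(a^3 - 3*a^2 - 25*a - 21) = (a + 5)/(a + 3)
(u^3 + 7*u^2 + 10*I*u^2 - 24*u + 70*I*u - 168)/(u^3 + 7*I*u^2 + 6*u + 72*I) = (u + 7)/(u - 3*I)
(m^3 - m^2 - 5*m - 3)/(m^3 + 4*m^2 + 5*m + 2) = (m - 3)/(m + 2)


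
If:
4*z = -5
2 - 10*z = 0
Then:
No Solution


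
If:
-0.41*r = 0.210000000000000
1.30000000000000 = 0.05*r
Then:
No Solution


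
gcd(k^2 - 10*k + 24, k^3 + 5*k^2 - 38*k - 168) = k - 6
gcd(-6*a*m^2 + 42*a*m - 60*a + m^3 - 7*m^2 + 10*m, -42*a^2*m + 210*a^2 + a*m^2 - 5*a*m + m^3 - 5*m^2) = 6*a*m - 30*a - m^2 + 5*m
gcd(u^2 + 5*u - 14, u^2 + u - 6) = u - 2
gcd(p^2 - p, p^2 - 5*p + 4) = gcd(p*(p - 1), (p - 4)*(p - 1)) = p - 1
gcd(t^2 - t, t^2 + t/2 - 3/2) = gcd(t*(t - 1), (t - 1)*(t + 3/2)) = t - 1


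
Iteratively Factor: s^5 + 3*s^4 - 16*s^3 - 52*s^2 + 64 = (s - 4)*(s^4 + 7*s^3 + 12*s^2 - 4*s - 16) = (s - 4)*(s + 2)*(s^3 + 5*s^2 + 2*s - 8) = (s - 4)*(s - 1)*(s + 2)*(s^2 + 6*s + 8) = (s - 4)*(s - 1)*(s + 2)^2*(s + 4)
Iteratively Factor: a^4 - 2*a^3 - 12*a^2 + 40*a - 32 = (a - 2)*(a^3 - 12*a + 16) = (a - 2)^2*(a^2 + 2*a - 8) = (a - 2)^2*(a + 4)*(a - 2)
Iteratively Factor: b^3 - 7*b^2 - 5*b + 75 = (b - 5)*(b^2 - 2*b - 15) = (b - 5)^2*(b + 3)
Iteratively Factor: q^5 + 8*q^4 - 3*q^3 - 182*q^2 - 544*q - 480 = (q + 4)*(q^4 + 4*q^3 - 19*q^2 - 106*q - 120) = (q + 3)*(q + 4)*(q^3 + q^2 - 22*q - 40) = (q - 5)*(q + 3)*(q + 4)*(q^2 + 6*q + 8) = (q - 5)*(q + 3)*(q + 4)^2*(q + 2)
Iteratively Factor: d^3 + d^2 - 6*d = (d + 3)*(d^2 - 2*d) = d*(d + 3)*(d - 2)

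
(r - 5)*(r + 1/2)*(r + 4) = r^3 - r^2/2 - 41*r/2 - 10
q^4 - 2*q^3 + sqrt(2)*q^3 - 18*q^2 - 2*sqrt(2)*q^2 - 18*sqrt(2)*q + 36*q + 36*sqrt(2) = (q - 2)*(q - 3*sqrt(2))*(q + sqrt(2))*(q + 3*sqrt(2))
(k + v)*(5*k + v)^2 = 25*k^3 + 35*k^2*v + 11*k*v^2 + v^3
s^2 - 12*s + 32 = (s - 8)*(s - 4)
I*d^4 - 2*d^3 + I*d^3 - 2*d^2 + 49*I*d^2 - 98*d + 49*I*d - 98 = (d - 7*I)*(d + 2*I)*(d + 7*I)*(I*d + I)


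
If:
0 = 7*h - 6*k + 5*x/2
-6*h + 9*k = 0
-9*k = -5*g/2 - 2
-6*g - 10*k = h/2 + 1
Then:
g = -244/647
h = 114/647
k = 76/647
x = -684/3235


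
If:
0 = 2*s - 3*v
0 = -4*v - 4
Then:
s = -3/2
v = -1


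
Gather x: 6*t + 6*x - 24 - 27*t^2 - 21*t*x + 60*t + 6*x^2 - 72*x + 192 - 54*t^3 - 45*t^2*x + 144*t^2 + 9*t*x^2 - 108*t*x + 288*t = -54*t^3 + 117*t^2 + 354*t + x^2*(9*t + 6) + x*(-45*t^2 - 129*t - 66) + 168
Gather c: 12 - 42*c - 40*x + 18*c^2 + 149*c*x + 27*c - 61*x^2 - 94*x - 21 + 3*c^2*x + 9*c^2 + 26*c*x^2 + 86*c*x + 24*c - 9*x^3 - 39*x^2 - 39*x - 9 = c^2*(3*x + 27) + c*(26*x^2 + 235*x + 9) - 9*x^3 - 100*x^2 - 173*x - 18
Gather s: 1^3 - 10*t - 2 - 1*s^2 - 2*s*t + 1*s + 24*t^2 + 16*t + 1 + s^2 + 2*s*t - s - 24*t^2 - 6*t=0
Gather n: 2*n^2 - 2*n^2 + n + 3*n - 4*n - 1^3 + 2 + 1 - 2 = 0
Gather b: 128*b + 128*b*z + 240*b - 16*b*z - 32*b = b*(112*z + 336)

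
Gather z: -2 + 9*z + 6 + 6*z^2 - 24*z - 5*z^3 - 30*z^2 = -5*z^3 - 24*z^2 - 15*z + 4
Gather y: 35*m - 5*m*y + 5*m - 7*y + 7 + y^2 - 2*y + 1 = 40*m + y^2 + y*(-5*m - 9) + 8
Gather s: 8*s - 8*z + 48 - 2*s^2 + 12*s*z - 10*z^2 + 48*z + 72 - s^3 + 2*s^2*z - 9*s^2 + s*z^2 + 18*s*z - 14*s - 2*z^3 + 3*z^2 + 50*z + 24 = -s^3 + s^2*(2*z - 11) + s*(z^2 + 30*z - 6) - 2*z^3 - 7*z^2 + 90*z + 144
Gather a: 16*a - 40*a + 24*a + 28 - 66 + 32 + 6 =0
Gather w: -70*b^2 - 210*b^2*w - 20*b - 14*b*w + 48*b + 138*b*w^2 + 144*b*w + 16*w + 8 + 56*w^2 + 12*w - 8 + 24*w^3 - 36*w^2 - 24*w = -70*b^2 + 28*b + 24*w^3 + w^2*(138*b + 20) + w*(-210*b^2 + 130*b + 4)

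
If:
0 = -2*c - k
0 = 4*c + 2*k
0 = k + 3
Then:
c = 3/2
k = -3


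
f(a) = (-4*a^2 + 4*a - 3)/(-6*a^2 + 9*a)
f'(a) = (4 - 8*a)/(-6*a^2 + 9*a) + (12*a - 9)*(-4*a^2 + 4*a - 3)/(-6*a^2 + 9*a)^2 = (-4*a^2 - 12*a + 9)/(3*a^2*(4*a^2 - 12*a + 9))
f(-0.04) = 8.57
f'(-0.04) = 208.05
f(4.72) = 0.80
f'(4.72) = -0.05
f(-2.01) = 0.64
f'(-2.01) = 0.03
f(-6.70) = 0.64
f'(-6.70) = -0.00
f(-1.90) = 0.65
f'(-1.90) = 0.03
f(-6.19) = 0.63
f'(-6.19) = -0.00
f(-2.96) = 0.63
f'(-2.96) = 0.00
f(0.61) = -0.63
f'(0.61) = 0.05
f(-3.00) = 0.63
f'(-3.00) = 0.00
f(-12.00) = 0.65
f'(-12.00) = 0.00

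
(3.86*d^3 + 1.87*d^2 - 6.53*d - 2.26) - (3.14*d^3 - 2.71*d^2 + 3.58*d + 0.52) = 0.72*d^3 + 4.58*d^2 - 10.11*d - 2.78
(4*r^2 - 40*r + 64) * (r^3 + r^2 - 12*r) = 4*r^5 - 36*r^4 - 24*r^3 + 544*r^2 - 768*r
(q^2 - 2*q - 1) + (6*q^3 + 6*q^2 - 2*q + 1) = 6*q^3 + 7*q^2 - 4*q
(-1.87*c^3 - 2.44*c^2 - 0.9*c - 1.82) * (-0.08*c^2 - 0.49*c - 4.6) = 0.1496*c^5 + 1.1115*c^4 + 9.8696*c^3 + 11.8106*c^2 + 5.0318*c + 8.372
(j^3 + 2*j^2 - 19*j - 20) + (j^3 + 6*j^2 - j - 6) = 2*j^3 + 8*j^2 - 20*j - 26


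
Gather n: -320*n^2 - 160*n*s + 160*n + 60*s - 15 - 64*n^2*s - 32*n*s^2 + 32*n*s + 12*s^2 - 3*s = n^2*(-64*s - 320) + n*(-32*s^2 - 128*s + 160) + 12*s^2 + 57*s - 15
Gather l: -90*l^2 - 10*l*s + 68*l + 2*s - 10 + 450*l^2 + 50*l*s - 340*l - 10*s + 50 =360*l^2 + l*(40*s - 272) - 8*s + 40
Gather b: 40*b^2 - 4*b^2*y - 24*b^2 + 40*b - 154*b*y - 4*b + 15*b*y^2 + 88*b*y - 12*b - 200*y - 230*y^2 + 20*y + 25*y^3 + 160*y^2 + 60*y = b^2*(16 - 4*y) + b*(15*y^2 - 66*y + 24) + 25*y^3 - 70*y^2 - 120*y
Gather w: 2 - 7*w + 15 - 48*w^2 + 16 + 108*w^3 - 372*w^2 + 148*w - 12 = 108*w^3 - 420*w^2 + 141*w + 21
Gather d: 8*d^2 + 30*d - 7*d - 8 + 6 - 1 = 8*d^2 + 23*d - 3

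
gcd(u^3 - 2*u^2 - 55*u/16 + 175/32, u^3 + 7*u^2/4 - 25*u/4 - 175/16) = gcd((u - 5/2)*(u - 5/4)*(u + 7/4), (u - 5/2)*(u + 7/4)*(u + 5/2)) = u^2 - 3*u/4 - 35/8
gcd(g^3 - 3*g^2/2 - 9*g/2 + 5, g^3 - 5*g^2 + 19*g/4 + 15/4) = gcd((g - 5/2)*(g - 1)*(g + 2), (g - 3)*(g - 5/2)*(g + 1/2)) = g - 5/2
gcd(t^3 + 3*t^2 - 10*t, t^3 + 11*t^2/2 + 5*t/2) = t^2 + 5*t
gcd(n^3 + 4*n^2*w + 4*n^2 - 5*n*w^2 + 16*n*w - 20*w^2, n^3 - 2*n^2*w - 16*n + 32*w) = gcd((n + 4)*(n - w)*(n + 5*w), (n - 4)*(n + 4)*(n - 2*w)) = n + 4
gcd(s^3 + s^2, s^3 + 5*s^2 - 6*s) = s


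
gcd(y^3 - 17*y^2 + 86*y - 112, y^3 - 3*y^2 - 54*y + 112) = y^2 - 10*y + 16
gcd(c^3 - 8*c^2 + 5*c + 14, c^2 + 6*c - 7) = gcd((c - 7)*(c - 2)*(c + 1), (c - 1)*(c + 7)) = 1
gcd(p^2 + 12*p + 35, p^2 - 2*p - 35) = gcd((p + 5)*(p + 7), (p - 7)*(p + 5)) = p + 5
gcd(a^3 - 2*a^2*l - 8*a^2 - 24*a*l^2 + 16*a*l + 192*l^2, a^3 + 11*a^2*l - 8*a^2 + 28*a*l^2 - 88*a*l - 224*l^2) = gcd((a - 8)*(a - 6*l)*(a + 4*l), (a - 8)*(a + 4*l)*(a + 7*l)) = a^2 + 4*a*l - 8*a - 32*l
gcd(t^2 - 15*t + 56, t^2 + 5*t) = 1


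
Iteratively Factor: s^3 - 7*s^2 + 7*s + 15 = (s + 1)*(s^2 - 8*s + 15) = (s - 5)*(s + 1)*(s - 3)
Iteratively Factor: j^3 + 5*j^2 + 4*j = (j + 4)*(j^2 + j) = (j + 1)*(j + 4)*(j)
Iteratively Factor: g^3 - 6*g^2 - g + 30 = (g - 5)*(g^2 - g - 6) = (g - 5)*(g + 2)*(g - 3)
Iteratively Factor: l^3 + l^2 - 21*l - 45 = (l - 5)*(l^2 + 6*l + 9) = (l - 5)*(l + 3)*(l + 3)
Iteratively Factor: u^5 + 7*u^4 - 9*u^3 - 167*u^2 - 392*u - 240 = (u + 4)*(u^4 + 3*u^3 - 21*u^2 - 83*u - 60) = (u + 1)*(u + 4)*(u^3 + 2*u^2 - 23*u - 60) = (u + 1)*(u + 4)^2*(u^2 - 2*u - 15) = (u + 1)*(u + 3)*(u + 4)^2*(u - 5)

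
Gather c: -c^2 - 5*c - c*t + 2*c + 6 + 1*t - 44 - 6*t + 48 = -c^2 + c*(-t - 3) - 5*t + 10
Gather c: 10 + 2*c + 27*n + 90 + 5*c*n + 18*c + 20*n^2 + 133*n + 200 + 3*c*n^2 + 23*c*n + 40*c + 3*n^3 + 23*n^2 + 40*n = c*(3*n^2 + 28*n + 60) + 3*n^3 + 43*n^2 + 200*n + 300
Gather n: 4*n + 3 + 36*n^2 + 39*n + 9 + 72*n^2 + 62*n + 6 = 108*n^2 + 105*n + 18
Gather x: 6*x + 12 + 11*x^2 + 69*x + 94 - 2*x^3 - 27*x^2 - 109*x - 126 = -2*x^3 - 16*x^2 - 34*x - 20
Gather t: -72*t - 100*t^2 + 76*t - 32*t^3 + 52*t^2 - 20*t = -32*t^3 - 48*t^2 - 16*t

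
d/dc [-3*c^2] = -6*c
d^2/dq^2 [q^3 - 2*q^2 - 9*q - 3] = 6*q - 4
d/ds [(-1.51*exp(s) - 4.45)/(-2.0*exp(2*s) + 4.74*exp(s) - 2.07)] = (-3.02*exp(2*s) - 17.8*exp(s) + 24.2187)*exp(s)/(4.0*exp(4*s) - 18.96*exp(3*s) + 30.7476*exp(2*s) - 19.6236*exp(s) + 4.2849)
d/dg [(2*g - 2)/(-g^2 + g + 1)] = 2*(g^2 - 2*g + 2)/(g^4 - 2*g^3 - g^2 + 2*g + 1)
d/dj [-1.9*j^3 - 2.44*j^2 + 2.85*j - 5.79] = -5.7*j^2 - 4.88*j + 2.85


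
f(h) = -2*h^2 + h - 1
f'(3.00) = -11.00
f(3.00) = -16.00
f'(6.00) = -23.00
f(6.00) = -67.00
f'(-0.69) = 3.76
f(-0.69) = -2.64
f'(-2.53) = 11.12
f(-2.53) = -16.33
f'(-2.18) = 9.72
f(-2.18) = -12.68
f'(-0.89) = 4.56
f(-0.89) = -3.47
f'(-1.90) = 8.60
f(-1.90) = -10.12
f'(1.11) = -3.44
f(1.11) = -2.35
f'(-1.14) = 5.56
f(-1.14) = -4.74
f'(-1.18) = 5.72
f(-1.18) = -4.96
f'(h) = 1 - 4*h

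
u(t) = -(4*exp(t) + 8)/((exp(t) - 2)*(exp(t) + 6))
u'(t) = -4*exp(t)/((exp(t) - 2)*(exp(t) + 6)) + (4*exp(t) + 8)*exp(t)/((exp(t) - 2)*(exp(t) + 6)^2) + (4*exp(t) + 8)*exp(t)/((exp(t) - 2)^2*(exp(t) + 6)) = 4*(exp(2*t) + 4*exp(t) + 20)*exp(t)/(exp(4*t) + 8*exp(3*t) - 8*exp(2*t) - 96*exp(t) + 144)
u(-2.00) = 0.75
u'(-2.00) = 0.09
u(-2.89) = 0.70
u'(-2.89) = 0.03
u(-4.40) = 0.67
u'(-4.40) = 0.01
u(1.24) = -1.59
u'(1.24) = 3.34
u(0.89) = -4.83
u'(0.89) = 25.79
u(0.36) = 3.26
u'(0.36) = 8.98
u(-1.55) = 0.80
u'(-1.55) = 0.14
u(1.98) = -0.53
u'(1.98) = 0.61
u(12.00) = 0.00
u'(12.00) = 0.00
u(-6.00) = 0.67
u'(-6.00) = 0.00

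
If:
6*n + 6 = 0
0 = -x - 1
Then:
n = -1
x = -1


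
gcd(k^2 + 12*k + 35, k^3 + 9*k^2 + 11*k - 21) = k + 7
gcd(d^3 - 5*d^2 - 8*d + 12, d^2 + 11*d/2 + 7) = d + 2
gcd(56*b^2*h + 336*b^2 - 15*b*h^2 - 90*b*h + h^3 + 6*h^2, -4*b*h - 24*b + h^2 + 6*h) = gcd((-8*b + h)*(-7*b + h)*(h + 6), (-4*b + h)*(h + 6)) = h + 6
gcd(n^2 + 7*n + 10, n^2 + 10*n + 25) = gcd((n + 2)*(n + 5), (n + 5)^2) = n + 5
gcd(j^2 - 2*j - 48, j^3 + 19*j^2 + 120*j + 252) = j + 6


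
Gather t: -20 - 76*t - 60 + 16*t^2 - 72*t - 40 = 16*t^2 - 148*t - 120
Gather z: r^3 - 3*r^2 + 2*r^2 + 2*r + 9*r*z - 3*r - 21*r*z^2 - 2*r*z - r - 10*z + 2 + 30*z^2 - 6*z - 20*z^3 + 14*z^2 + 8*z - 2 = r^3 - r^2 - 2*r - 20*z^3 + z^2*(44 - 21*r) + z*(7*r - 8)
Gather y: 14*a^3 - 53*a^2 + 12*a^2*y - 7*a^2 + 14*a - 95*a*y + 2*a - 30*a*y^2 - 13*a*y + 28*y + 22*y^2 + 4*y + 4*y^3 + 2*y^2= 14*a^3 - 60*a^2 + 16*a + 4*y^3 + y^2*(24 - 30*a) + y*(12*a^2 - 108*a + 32)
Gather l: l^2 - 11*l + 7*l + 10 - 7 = l^2 - 4*l + 3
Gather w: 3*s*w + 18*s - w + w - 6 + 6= 3*s*w + 18*s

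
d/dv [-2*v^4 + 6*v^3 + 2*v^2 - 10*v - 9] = -8*v^3 + 18*v^2 + 4*v - 10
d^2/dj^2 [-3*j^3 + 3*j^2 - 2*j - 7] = 6 - 18*j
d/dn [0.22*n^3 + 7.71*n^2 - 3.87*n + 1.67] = 0.66*n^2 + 15.42*n - 3.87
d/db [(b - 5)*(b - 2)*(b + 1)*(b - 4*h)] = 4*b^3 - 12*b^2*h - 18*b^2 + 48*b*h + 6*b - 12*h + 10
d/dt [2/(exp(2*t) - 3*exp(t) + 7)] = (6 - 4*exp(t))*exp(t)/(exp(2*t) - 3*exp(t) + 7)^2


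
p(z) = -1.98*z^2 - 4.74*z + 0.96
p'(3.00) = -16.62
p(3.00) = -31.08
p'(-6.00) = 19.02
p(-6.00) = -41.88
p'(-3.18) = 7.85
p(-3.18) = -3.99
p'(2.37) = -14.13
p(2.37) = -21.40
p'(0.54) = -6.88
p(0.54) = -2.18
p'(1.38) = -10.20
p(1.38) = -9.35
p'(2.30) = -13.85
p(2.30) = -20.42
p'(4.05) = -20.78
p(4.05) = -50.71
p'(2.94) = -16.38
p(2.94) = -30.09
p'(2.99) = -16.58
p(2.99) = -30.91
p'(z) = -3.96*z - 4.74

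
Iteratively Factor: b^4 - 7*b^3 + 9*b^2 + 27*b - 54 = (b - 3)*(b^3 - 4*b^2 - 3*b + 18) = (b - 3)^2*(b^2 - b - 6) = (b - 3)^2*(b + 2)*(b - 3)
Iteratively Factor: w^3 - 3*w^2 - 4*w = (w + 1)*(w^2 - 4*w) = (w - 4)*(w + 1)*(w)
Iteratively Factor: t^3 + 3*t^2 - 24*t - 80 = (t + 4)*(t^2 - t - 20) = (t - 5)*(t + 4)*(t + 4)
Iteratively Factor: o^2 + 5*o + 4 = (o + 4)*(o + 1)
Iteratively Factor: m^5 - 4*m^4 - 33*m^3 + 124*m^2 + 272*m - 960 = (m + 4)*(m^4 - 8*m^3 - m^2 + 128*m - 240) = (m - 3)*(m + 4)*(m^3 - 5*m^2 - 16*m + 80) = (m - 5)*(m - 3)*(m + 4)*(m^2 - 16) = (m - 5)*(m - 4)*(m - 3)*(m + 4)*(m + 4)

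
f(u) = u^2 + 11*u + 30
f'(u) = 2*u + 11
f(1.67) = 51.16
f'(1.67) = 14.34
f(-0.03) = 29.67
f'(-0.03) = 10.94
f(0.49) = 35.63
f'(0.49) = 11.98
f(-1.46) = 16.07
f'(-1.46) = 8.08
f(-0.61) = 23.66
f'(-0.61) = 9.78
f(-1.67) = 14.42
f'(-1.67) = 7.66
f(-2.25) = 10.31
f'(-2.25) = 6.50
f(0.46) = 35.27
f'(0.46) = 11.92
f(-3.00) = 6.00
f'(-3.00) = 5.00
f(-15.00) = 90.00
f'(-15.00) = -19.00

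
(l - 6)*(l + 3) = l^2 - 3*l - 18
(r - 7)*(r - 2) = r^2 - 9*r + 14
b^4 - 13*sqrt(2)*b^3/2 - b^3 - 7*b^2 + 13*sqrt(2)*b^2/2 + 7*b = b*(b - 1)*(b - 7*sqrt(2))*(b + sqrt(2)/2)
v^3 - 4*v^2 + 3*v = v*(v - 3)*(v - 1)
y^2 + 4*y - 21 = (y - 3)*(y + 7)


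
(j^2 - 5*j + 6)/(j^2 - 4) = (j - 3)/(j + 2)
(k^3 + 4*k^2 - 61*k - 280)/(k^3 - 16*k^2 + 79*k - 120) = (k^2 + 12*k + 35)/(k^2 - 8*k + 15)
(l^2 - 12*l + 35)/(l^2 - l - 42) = (l - 5)/(l + 6)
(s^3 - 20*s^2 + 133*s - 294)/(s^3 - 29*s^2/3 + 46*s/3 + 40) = 3*(s^2 - 14*s + 49)/(3*s^2 - 11*s - 20)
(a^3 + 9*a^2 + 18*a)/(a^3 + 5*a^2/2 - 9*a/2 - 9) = 2*a*(a + 6)/(2*a^2 - a - 6)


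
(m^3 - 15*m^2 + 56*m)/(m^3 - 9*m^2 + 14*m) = (m - 8)/(m - 2)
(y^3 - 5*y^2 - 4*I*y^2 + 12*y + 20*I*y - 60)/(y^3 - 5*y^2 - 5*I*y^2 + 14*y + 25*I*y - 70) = (y - 6*I)/(y - 7*I)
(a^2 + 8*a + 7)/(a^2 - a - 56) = (a + 1)/(a - 8)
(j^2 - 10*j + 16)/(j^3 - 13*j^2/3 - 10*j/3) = 3*(-j^2 + 10*j - 16)/(j*(-3*j^2 + 13*j + 10))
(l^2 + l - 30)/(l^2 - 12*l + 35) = (l + 6)/(l - 7)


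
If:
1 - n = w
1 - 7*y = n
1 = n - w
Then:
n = 1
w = 0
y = 0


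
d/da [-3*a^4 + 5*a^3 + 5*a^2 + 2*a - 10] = -12*a^3 + 15*a^2 + 10*a + 2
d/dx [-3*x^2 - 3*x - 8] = -6*x - 3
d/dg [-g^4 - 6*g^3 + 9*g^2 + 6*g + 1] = -4*g^3 - 18*g^2 + 18*g + 6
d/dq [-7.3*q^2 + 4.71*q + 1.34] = 4.71 - 14.6*q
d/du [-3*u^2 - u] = -6*u - 1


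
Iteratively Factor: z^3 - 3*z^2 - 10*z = (z)*(z^2 - 3*z - 10) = z*(z - 5)*(z + 2)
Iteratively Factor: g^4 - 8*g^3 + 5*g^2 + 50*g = (g)*(g^3 - 8*g^2 + 5*g + 50) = g*(g - 5)*(g^2 - 3*g - 10) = g*(g - 5)*(g + 2)*(g - 5)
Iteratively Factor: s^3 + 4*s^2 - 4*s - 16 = (s + 4)*(s^2 - 4) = (s + 2)*(s + 4)*(s - 2)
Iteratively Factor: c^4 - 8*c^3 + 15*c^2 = (c - 3)*(c^3 - 5*c^2) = c*(c - 3)*(c^2 - 5*c) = c^2*(c - 3)*(c - 5)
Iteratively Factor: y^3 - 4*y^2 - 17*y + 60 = (y + 4)*(y^2 - 8*y + 15) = (y - 3)*(y + 4)*(y - 5)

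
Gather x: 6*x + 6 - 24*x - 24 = -18*x - 18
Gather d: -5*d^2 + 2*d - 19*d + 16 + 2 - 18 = -5*d^2 - 17*d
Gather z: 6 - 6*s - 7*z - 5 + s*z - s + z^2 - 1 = -7*s + z^2 + z*(s - 7)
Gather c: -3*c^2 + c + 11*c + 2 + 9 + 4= -3*c^2 + 12*c + 15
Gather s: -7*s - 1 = -7*s - 1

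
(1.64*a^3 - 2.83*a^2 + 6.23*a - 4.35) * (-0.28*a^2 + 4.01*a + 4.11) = -0.4592*a^5 + 7.3688*a^4 - 6.3523*a^3 + 14.569*a^2 + 8.16180000000001*a - 17.8785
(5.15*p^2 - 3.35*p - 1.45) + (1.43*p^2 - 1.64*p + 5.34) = 6.58*p^2 - 4.99*p + 3.89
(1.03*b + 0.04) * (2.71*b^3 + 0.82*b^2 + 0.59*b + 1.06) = 2.7913*b^4 + 0.953*b^3 + 0.6405*b^2 + 1.1154*b + 0.0424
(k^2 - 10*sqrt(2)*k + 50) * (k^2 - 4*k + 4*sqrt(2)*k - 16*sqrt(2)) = k^4 - 6*sqrt(2)*k^3 - 4*k^3 - 30*k^2 + 24*sqrt(2)*k^2 + 120*k + 200*sqrt(2)*k - 800*sqrt(2)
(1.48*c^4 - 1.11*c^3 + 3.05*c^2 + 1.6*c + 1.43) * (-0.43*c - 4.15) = -0.6364*c^5 - 5.6647*c^4 + 3.295*c^3 - 13.3455*c^2 - 7.2549*c - 5.9345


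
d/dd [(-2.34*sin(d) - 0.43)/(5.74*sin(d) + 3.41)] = -5.5112*cos(d)/(5.74*sin(d) + 3.41)^2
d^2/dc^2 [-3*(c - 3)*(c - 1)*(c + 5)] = -18*c - 6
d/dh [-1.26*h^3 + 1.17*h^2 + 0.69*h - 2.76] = -3.78*h^2 + 2.34*h + 0.69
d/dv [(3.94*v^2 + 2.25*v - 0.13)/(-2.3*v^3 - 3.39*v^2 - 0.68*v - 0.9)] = (9.062*v^4 + 10.35*v^3 + 4.0513*v^2 - 7.9734*v - 2.1134)/(5.29*v^6 + 15.594*v^5 + 14.6201*v^4 + 8.7504*v^3 + 6.5644*v^2 + 1.224*v + 0.81)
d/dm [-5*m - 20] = -5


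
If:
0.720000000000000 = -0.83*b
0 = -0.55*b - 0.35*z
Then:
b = -0.87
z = 1.36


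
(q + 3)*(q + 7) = q^2 + 10*q + 21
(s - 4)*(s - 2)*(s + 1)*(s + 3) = s^4 - 2*s^3 - 13*s^2 + 14*s + 24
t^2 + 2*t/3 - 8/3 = (t - 4/3)*(t + 2)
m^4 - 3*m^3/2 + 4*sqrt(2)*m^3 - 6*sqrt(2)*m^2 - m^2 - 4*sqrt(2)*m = m*(m - 2)*(m + 1/2)*(m + 4*sqrt(2))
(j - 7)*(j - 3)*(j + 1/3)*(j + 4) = j^4 - 17*j^3/3 - 21*j^2 + 233*j/3 + 28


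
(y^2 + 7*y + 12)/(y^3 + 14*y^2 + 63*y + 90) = (y + 4)/(y^2 + 11*y + 30)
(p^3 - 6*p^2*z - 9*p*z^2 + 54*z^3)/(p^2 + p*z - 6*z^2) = (-p^2 + 9*p*z - 18*z^2)/(-p + 2*z)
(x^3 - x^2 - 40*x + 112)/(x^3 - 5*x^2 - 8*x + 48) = (x + 7)/(x + 3)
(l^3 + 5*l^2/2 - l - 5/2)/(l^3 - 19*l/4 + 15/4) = 2*(l + 1)/(2*l - 3)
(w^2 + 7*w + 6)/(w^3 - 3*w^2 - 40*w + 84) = (w + 1)/(w^2 - 9*w + 14)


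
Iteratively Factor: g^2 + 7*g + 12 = (g + 3)*(g + 4)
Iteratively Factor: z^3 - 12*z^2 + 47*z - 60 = (z - 4)*(z^2 - 8*z + 15) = (z - 4)*(z - 3)*(z - 5)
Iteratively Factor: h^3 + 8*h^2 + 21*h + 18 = (h + 3)*(h^2 + 5*h + 6) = (h + 2)*(h + 3)*(h + 3)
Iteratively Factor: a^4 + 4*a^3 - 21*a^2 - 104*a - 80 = (a + 4)*(a^3 - 21*a - 20) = (a - 5)*(a + 4)*(a^2 + 5*a + 4) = (a - 5)*(a + 1)*(a + 4)*(a + 4)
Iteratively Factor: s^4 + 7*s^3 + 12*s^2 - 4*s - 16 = (s + 2)*(s^3 + 5*s^2 + 2*s - 8) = (s + 2)*(s + 4)*(s^2 + s - 2) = (s - 1)*(s + 2)*(s + 4)*(s + 2)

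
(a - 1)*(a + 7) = a^2 + 6*a - 7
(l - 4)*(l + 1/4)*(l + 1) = l^3 - 11*l^2/4 - 19*l/4 - 1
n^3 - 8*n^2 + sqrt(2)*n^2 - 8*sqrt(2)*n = n*(n - 8)*(n + sqrt(2))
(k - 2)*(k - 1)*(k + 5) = k^3 + 2*k^2 - 13*k + 10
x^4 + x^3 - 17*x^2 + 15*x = x*(x - 3)*(x - 1)*(x + 5)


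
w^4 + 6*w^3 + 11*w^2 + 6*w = w*(w + 1)*(w + 2)*(w + 3)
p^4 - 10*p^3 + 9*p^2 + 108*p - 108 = (p - 6)^2*(p - 1)*(p + 3)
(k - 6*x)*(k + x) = k^2 - 5*k*x - 6*x^2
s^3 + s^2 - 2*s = s*(s - 1)*(s + 2)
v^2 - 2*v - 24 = (v - 6)*(v + 4)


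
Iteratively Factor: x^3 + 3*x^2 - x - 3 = (x + 3)*(x^2 - 1) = (x + 1)*(x + 3)*(x - 1)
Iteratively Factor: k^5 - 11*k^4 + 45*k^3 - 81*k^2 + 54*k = (k - 3)*(k^4 - 8*k^3 + 21*k^2 - 18*k) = (k - 3)*(k - 2)*(k^3 - 6*k^2 + 9*k) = (k - 3)^2*(k - 2)*(k^2 - 3*k) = k*(k - 3)^2*(k - 2)*(k - 3)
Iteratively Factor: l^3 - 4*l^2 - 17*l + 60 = (l - 3)*(l^2 - l - 20) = (l - 3)*(l + 4)*(l - 5)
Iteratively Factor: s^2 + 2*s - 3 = (s - 1)*(s + 3)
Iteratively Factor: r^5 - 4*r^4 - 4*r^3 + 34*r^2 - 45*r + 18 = (r - 2)*(r^4 - 2*r^3 - 8*r^2 + 18*r - 9) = (r - 3)*(r - 2)*(r^3 + r^2 - 5*r + 3) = (r - 3)*(r - 2)*(r - 1)*(r^2 + 2*r - 3) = (r - 3)*(r - 2)*(r - 1)^2*(r + 3)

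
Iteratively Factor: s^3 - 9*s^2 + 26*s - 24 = (s - 4)*(s^2 - 5*s + 6) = (s - 4)*(s - 3)*(s - 2)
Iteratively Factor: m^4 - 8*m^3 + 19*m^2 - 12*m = (m)*(m^3 - 8*m^2 + 19*m - 12) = m*(m - 1)*(m^2 - 7*m + 12) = m*(m - 4)*(m - 1)*(m - 3)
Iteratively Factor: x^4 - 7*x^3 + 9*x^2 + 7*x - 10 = (x - 1)*(x^3 - 6*x^2 + 3*x + 10) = (x - 2)*(x - 1)*(x^2 - 4*x - 5) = (x - 5)*(x - 2)*(x - 1)*(x + 1)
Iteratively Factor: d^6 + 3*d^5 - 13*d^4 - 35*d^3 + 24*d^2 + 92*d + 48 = (d + 1)*(d^5 + 2*d^4 - 15*d^3 - 20*d^2 + 44*d + 48) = (d + 1)^2*(d^4 + d^3 - 16*d^2 - 4*d + 48) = (d - 3)*(d + 1)^2*(d^3 + 4*d^2 - 4*d - 16) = (d - 3)*(d + 1)^2*(d + 2)*(d^2 + 2*d - 8) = (d - 3)*(d - 2)*(d + 1)^2*(d + 2)*(d + 4)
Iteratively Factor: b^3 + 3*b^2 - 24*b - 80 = (b + 4)*(b^2 - b - 20) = (b + 4)^2*(b - 5)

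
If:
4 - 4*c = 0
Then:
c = 1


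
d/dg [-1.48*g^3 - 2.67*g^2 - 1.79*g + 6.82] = -4.44*g^2 - 5.34*g - 1.79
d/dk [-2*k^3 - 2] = -6*k^2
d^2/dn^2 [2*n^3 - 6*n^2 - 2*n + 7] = 12*n - 12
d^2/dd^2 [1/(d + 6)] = 2/(d + 6)^3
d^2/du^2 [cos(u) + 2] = -cos(u)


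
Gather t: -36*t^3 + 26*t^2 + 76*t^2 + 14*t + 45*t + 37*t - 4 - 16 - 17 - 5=-36*t^3 + 102*t^2 + 96*t - 42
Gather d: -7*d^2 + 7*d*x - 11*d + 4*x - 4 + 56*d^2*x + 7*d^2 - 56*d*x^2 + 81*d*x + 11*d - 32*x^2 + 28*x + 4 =56*d^2*x + d*(-56*x^2 + 88*x) - 32*x^2 + 32*x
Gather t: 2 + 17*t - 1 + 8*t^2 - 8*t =8*t^2 + 9*t + 1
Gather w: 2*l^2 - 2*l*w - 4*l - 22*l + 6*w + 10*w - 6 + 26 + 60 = 2*l^2 - 26*l + w*(16 - 2*l) + 80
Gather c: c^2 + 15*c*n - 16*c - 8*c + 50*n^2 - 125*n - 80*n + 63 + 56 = c^2 + c*(15*n - 24) + 50*n^2 - 205*n + 119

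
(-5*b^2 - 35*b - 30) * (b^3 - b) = -5*b^5 - 35*b^4 - 25*b^3 + 35*b^2 + 30*b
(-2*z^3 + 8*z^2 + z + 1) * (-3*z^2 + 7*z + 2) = 6*z^5 - 38*z^4 + 49*z^3 + 20*z^2 + 9*z + 2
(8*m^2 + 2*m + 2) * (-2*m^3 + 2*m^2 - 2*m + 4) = -16*m^5 + 12*m^4 - 16*m^3 + 32*m^2 + 4*m + 8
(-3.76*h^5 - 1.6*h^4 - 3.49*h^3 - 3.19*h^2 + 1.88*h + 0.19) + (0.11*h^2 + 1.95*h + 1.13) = -3.76*h^5 - 1.6*h^4 - 3.49*h^3 - 3.08*h^2 + 3.83*h + 1.32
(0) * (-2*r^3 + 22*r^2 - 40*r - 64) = 0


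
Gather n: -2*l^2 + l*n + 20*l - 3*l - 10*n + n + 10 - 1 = -2*l^2 + 17*l + n*(l - 9) + 9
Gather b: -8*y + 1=1 - 8*y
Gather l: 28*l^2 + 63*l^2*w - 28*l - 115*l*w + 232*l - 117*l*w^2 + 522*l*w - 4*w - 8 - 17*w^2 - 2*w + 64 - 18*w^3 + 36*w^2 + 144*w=l^2*(63*w + 28) + l*(-117*w^2 + 407*w + 204) - 18*w^3 + 19*w^2 + 138*w + 56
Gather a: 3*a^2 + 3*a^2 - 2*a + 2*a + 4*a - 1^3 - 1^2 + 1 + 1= 6*a^2 + 4*a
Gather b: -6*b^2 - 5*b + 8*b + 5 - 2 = -6*b^2 + 3*b + 3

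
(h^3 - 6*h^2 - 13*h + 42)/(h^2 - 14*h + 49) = (h^2 + h - 6)/(h - 7)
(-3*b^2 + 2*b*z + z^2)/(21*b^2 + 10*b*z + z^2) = (-b + z)/(7*b + z)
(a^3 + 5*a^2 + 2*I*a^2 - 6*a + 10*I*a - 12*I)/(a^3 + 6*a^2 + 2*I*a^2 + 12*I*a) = (a - 1)/a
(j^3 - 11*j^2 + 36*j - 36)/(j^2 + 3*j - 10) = (j^2 - 9*j + 18)/(j + 5)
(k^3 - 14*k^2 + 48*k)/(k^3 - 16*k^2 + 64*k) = (k - 6)/(k - 8)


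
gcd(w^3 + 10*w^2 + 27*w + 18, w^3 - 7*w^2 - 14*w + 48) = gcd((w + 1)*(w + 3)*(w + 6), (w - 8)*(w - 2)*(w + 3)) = w + 3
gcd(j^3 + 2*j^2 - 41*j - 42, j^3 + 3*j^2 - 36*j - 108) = j - 6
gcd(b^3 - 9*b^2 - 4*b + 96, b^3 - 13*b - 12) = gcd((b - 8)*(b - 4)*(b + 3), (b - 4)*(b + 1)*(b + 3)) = b^2 - b - 12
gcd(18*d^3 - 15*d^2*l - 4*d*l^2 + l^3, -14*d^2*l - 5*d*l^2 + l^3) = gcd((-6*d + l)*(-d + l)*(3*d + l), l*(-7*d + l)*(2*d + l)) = 1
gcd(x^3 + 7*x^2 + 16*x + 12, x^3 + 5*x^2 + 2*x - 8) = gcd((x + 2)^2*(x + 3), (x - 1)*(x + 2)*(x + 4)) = x + 2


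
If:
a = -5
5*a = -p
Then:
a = -5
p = 25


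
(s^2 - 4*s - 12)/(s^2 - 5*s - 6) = (s + 2)/(s + 1)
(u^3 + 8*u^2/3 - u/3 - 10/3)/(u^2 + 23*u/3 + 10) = (u^2 + u - 2)/(u + 6)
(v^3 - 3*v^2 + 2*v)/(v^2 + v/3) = 3*(v^2 - 3*v + 2)/(3*v + 1)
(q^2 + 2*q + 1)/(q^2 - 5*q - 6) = (q + 1)/(q - 6)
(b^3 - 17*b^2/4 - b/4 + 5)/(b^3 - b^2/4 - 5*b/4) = (b - 4)/b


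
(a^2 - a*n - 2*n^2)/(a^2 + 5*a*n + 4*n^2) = (a - 2*n)/(a + 4*n)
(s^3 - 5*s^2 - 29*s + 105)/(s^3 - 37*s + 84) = (s^2 - 2*s - 35)/(s^2 + 3*s - 28)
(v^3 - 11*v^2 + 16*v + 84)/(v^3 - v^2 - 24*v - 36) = (v - 7)/(v + 3)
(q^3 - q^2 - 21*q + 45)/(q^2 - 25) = (q^2 - 6*q + 9)/(q - 5)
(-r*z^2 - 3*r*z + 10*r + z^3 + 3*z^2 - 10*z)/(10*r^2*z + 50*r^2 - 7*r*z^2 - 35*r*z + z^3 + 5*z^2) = (-r*z + 2*r + z^2 - 2*z)/(10*r^2 - 7*r*z + z^2)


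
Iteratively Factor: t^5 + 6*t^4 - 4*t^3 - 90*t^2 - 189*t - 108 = (t + 1)*(t^4 + 5*t^3 - 9*t^2 - 81*t - 108) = (t + 1)*(t + 3)*(t^3 + 2*t^2 - 15*t - 36) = (t + 1)*(t + 3)^2*(t^2 - t - 12) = (t + 1)*(t + 3)^3*(t - 4)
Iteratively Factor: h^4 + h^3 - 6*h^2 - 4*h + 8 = (h + 2)*(h^3 - h^2 - 4*h + 4) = (h + 2)^2*(h^2 - 3*h + 2) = (h - 2)*(h + 2)^2*(h - 1)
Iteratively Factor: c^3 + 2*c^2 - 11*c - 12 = (c + 1)*(c^2 + c - 12) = (c + 1)*(c + 4)*(c - 3)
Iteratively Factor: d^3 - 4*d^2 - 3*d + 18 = (d - 3)*(d^2 - d - 6) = (d - 3)*(d + 2)*(d - 3)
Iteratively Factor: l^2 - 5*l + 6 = (l - 2)*(l - 3)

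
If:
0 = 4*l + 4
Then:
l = -1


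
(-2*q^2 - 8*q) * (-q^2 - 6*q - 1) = 2*q^4 + 20*q^3 + 50*q^2 + 8*q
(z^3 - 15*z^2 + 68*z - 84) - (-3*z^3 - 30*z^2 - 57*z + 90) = 4*z^3 + 15*z^2 + 125*z - 174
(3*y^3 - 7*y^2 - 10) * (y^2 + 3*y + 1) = 3*y^5 + 2*y^4 - 18*y^3 - 17*y^2 - 30*y - 10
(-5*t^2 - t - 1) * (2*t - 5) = -10*t^3 + 23*t^2 + 3*t + 5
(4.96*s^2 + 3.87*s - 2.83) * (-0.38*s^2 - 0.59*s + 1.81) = -1.8848*s^4 - 4.397*s^3 + 7.7697*s^2 + 8.6744*s - 5.1223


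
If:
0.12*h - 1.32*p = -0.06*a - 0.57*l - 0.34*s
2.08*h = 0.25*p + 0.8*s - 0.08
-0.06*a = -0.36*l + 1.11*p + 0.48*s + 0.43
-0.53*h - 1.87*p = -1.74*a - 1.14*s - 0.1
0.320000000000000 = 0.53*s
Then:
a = -2.72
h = -0.06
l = -4.91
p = -2.09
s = 0.60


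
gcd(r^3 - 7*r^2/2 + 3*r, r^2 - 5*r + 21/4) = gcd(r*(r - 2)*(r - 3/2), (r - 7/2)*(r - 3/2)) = r - 3/2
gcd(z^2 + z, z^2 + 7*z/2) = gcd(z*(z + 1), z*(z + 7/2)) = z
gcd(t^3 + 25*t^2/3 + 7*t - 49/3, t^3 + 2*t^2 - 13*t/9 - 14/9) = t^2 + 4*t/3 - 7/3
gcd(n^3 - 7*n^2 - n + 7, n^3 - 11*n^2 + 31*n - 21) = n^2 - 8*n + 7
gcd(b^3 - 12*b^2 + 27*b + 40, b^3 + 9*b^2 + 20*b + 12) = b + 1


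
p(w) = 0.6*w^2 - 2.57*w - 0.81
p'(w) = 1.2*w - 2.57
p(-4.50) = 22.90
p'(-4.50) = -7.97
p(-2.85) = 11.39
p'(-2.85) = -5.99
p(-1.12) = 2.82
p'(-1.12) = -3.91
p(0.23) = -1.37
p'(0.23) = -2.29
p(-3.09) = 12.86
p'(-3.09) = -6.28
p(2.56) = -3.46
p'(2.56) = 0.50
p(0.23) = -1.37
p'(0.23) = -2.29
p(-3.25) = 13.88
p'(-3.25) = -6.47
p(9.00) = 24.66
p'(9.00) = 8.23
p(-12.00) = 116.43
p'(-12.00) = -16.97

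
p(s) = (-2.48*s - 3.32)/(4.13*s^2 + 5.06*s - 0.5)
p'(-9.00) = 0.01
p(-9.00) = 0.07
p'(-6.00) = 0.02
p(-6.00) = 0.10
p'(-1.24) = -1.21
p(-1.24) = 0.58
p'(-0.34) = 3.26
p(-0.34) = 1.42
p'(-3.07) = 0.06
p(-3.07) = 0.19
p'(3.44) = 0.05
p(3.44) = -0.18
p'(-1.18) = -0.11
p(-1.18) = 0.55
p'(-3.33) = 0.05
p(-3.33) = 0.17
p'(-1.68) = 0.12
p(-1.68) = 0.32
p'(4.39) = 0.03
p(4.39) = -0.14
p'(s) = (-8.26*s - 5.06)*(-2.48*s - 3.32)/(4.13*s^2 + 5.06*s - 0.5)^2 - 2.48/(4.13*s^2 + 5.06*s - 0.5) = (10.2424*s^2 + 27.4232*s + 18.0392)/(17.0569*s^4 + 41.7956*s^3 + 21.4736*s^2 - 5.06*s + 0.25)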